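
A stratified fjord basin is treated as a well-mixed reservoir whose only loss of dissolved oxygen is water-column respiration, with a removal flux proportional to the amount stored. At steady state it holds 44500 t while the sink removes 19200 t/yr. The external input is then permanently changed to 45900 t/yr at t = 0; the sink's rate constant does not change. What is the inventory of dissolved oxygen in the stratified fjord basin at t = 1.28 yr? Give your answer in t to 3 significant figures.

The sink rate constant is k = F₀/M₀ = 19200/44500 = 0.4315 yr⁻¹.
Solving dM/dt = F₁ − kM with M(0) = M₀ gives M(t) = F₁/k + (M₀ − F₁/k)·e^(−kt).
F₁/k = 45900/0.4315 = 106380 t; kt = 0.4315 × 1.28 = 0.5523, e^(−kt) = 0.5756.
M(1.28) = 106380 + (44500 − 106380) × 0.5756 = 106380 − 35620 = 70760 t.

70800 t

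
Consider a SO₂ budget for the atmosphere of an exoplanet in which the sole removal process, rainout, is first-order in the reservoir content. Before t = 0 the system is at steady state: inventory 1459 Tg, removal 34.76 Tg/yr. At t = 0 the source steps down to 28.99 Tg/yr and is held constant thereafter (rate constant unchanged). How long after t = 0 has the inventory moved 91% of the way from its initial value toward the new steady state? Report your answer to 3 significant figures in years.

τ = M₀/F₀ = 1459/34.76 = 41.97 yr.
The remaining gap fraction is e^(−t/τ); 91% covered ⇒ e^(−t/τ) = 0.0900.
t = −τ ln(0.0900) = 41.97 × 2.408 = 101.1 yr.

101 yr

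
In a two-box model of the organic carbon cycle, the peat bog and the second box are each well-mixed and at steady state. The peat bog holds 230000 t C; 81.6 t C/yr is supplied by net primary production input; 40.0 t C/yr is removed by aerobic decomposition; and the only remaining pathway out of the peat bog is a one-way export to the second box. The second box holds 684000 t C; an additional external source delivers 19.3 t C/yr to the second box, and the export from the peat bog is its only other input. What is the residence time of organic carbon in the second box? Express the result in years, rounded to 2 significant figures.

11000 yr

Balance the peat bog: ΣF_in = 81.600 t C/yr.
Export to the second box = ΣF_in − (40.0) = 41.600 t C/yr.
Total input to the second box = 41.600 + 19.3 = 60.900 t C/yr; at steady state this equals its total output.
τ = M / F = 684000 / 60.900 = 11230 yr.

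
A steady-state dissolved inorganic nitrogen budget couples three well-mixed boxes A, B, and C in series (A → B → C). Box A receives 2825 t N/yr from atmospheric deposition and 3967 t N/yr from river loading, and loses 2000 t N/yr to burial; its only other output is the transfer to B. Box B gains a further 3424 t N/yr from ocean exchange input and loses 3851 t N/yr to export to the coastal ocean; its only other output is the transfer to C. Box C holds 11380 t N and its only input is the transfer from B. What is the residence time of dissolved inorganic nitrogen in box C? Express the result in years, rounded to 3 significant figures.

Box A: F(A→B) = (2825 + 3967) − 2000 = 4792.0 t N/yr.
Box B: F(B→C) = (4792.0 + 3424) − 3851 = 4365.0 t N/yr.
Box C throughput = its input = 4365.0 t N/yr; τ = 11380 / 4365.0 = 2.607 yr.

2.61 yr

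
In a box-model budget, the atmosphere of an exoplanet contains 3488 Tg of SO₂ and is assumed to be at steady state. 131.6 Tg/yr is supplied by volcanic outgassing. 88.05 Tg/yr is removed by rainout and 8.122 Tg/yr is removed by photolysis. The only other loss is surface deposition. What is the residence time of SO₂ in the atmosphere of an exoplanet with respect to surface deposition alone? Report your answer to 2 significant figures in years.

At steady state ΣF_in = ΣF_out.
ΣF_in = 131.60 Tg/yr.
Surface deposition flux = ΣF_in − (88.05 + 8.122) = 131.60 − 96.17 = 35.43 Tg/yr.
τ = M / F = 3488 / 35.43 = 98.45 yr.

98 yr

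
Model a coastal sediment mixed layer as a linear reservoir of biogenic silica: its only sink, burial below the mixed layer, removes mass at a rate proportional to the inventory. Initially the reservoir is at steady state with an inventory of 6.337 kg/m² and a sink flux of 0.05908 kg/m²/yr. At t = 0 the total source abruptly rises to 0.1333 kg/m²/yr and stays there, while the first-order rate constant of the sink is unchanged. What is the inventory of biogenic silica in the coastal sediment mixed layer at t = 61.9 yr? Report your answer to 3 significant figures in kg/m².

9.83 kg/m²

The sink rate constant is k = F₀/M₀ = 0.05908/6.337 = 0.009323 yr⁻¹.
Solving dM/dt = F₁ − kM with M(0) = M₀ gives M(t) = F₁/k + (M₀ − F₁/k)·e^(−kt).
F₁/k = 0.1333/0.009323 = 14.298 kg/m²; kt = 0.009323 × 61.9 = 0.5771, e^(−kt) = 0.5615.
M(61.9) = 14.298 + (6.337 − 14.298) × 0.5615 = 14.298 − 4.470 = 9.8277 kg/m².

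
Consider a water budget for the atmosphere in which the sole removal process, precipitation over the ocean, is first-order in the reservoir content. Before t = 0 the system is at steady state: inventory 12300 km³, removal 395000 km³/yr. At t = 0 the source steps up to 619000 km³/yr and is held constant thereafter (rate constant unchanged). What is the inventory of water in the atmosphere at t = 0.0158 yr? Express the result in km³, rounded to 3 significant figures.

The sink rate constant is k = F₀/M₀ = 395000/12300 = 32.11 yr⁻¹.
Solving dM/dt = F₁ − kM with M(0) = M₀ gives M(t) = F₁/k + (M₀ − F₁/k)·e^(−kt).
F₁/k = 619000/32.11 = 19275 km³; kt = 32.11 × 0.0158 = 0.5074, e^(−kt) = 0.6021.
M(0.0158) = 19275 + (12300 − 19275) × 0.6021 = 19275 − 4199 = 15076 km³.

15100 km³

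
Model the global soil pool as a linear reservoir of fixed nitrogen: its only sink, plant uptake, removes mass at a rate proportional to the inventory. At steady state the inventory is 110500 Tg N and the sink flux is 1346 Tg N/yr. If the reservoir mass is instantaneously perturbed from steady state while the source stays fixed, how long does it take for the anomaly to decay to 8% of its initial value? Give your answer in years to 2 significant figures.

210 yr

For a linear reservoir the anomaly decays as exp(−t/τ) with τ = M/F = 110500/1346 = 82.10 yr.
exp(−t/τ) = 0.08 ⇒ t = −τ ln(0.08) = 82.10 × 2.526 = 207.3 yr.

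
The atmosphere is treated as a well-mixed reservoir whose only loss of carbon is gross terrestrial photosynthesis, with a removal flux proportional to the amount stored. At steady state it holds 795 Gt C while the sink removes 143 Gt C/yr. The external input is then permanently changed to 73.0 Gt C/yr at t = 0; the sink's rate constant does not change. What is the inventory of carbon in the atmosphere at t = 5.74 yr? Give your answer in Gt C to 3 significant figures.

τ = M₀/F₀ = 795/143 = 5.559 yr; rate constant k = 1/τ.
New steady state M_∞ = F₁/k = F₁·τ = 73.0 × 5.559 = 405.84 Gt C.
M(t) = M_∞ + (M₀ − M_∞)·e^(−t/τ); t/τ = 5.74/5.559 = 1.032, so e^(−t/τ) = 0.3561.
M(t) = 405.84 + 389.2 × 0.3561 = 544.43 Gt C.

544 Gt C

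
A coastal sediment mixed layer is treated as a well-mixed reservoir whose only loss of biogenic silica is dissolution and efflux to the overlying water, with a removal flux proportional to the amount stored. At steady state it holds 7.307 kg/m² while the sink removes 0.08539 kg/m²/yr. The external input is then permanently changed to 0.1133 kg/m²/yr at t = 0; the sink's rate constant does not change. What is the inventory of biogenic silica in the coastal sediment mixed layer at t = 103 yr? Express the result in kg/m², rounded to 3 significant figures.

8.98 kg/m²

The sink rate constant is k = F₀/M₀ = 0.08539/7.307 = 0.01169 yr⁻¹.
Solving dM/dt = F₁ − kM with M(0) = M₀ gives M(t) = F₁/k + (M₀ − F₁/k)·e^(−kt).
F₁/k = 0.1133/0.01169 = 9.6953 kg/m²; kt = 0.01169 × 103 = 1.204, e^(−kt) = 0.3001.
M(103) = 9.6953 + (7.307 − 9.6953) × 0.3001 = 9.6953 − 0.7167 = 8.9786 kg/m².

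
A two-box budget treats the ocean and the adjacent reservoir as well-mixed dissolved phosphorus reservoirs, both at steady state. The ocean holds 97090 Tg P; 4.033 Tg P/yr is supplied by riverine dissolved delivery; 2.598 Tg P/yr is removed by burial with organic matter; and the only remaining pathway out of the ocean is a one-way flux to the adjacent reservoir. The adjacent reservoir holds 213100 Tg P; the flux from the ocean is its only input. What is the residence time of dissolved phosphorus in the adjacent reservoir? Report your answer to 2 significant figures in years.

150000 yr

Balance the ocean: ΣF_in = 4.0330 Tg P/yr.
Flux to the adjacent reservoir = ΣF_in − (2.598) = 1.4350 Tg P/yr.
At steady state the output of the adjacent reservoir equals its input, 1.4350 Tg P/yr.
τ = M / F = 213100 / 1.4350 = 148500 yr.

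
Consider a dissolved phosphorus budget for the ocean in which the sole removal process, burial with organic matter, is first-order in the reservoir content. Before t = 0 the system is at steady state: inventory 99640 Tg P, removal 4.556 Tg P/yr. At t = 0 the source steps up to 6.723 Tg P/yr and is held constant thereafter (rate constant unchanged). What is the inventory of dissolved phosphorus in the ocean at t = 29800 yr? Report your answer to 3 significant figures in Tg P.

The sink rate constant is k = F₀/M₀ = 4.556/99640 = 4.572×10^-5 yr⁻¹.
Solving dM/dt = F₁ − kM with M(0) = M₀ gives M(t) = F₁/k + (M₀ − F₁/k)·e^(−kt).
F₁/k = 6.723/4.572×10^-5 = 147030 Tg P; kt = 4.572×10^-5 × 29800 = 1.363, e^(−kt) = 0.2560.
M(29800) = 147030 + (99640 − 147030) × 0.2560 = 147030 − 12130 = 134900 Tg P.

135000 Tg P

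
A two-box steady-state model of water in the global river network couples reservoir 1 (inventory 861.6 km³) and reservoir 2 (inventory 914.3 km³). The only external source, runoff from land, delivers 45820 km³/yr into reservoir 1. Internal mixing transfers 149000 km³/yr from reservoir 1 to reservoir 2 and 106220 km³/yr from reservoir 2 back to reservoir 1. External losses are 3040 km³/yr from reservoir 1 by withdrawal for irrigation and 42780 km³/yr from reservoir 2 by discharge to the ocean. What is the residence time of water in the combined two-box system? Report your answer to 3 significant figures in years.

For the system as a whole, the A↔B exchange is internal and contributes nothing to the throughput; only the external sinks remove mass.
M_total = 861.6 + 914.3 = 1775.9 km³.
ΣF_external_out = 3040 + 42780 = 45820 km³/yr.
τ = M_total / ΣF_ext = 1775.9 / 45820 = 0.03876 yr.

0.0388 yr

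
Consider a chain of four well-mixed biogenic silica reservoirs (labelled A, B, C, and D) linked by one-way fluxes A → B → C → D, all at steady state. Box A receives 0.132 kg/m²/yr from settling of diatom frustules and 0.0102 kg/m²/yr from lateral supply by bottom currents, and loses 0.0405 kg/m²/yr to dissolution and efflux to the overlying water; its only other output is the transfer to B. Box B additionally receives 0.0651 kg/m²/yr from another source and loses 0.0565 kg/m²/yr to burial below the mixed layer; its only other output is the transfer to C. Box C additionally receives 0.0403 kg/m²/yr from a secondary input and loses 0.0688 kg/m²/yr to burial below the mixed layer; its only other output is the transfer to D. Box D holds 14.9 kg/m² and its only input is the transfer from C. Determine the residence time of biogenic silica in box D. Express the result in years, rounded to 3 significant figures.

Box A: F(A→B) = (0.132 + 0.0102) − 0.0405 = 0.10170 kg/m²/yr.
Box B: F(B→C) = (0.10170 + 0.0651) − 0.0565 = 0.11030 kg/m²/yr.
Box C: F(C→D) = (0.11030 + 0.0403) − 0.0688 = 0.081800 kg/m²/yr.
Box D throughput = its input = 0.081800 kg/m²/yr; τ = 14.9 / 0.081800 = 182.2 yr.

182 yr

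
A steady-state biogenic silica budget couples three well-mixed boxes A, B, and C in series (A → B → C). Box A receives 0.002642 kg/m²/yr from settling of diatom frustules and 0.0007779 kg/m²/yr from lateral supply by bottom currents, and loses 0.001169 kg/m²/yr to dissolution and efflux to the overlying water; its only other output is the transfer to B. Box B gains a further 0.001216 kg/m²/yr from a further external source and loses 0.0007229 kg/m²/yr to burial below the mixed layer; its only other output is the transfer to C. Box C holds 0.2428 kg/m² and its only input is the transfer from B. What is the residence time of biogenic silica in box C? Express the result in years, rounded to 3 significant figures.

Box A: F(A→B) = (0.002642 + 0.0007779) − 0.001169 = 0.0022509 kg/m²/yr.
Box B: F(B→C) = (0.0022509 + 0.001216) − 0.0007229 = 0.0027440 kg/m²/yr.
Box C throughput = its input = 0.0027440 kg/m²/yr; τ = 0.2428 / 0.0027440 = 88.48 yr.

88.5 yr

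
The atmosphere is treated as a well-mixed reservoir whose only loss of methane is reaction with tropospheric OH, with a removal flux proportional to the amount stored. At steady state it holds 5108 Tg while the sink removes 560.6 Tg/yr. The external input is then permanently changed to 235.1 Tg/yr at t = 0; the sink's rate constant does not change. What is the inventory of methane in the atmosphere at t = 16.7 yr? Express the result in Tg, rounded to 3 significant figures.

Residence time τ = M₀/F₀ = 9.112 yr. The eventual steady state is M_∞ = M₀·(F₁/F₀) = 5108 × 235.1/560.6 = 2142.2 Tg.
The anomaly ΔM(t) = M(t) − M_∞ decays as ΔM₀·e^(−t/τ) with ΔM₀ = 5108 − 2142.2 = 2966 Tg.
At t = 16.7 yr, e^(−t/τ) = e^(−1.833) = 0.1600, so ΔM = 474.4 Tg and M = 2142.2 + 474.4 = 2616.6 Tg.

2620 Tg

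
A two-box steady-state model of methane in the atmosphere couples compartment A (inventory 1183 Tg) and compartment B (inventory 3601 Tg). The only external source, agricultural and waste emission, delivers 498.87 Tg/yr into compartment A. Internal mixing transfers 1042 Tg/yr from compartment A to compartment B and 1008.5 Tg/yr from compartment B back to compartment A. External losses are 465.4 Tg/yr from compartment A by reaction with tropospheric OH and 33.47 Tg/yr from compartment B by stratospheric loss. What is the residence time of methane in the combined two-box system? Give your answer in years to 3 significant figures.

Residence time in the combined system uses the total inventory and the total *external* removal — internal exchanges between the two boxes cancel.
M_total = 1183 + 3601 = 4784.0 Tg.
ΣF_external_out = 465.4 + 33.47 = 498.87 Tg/yr.
τ = M_total / ΣF_ext = 4784.0 / 498.87 = 9.590 yr.

9.59 yr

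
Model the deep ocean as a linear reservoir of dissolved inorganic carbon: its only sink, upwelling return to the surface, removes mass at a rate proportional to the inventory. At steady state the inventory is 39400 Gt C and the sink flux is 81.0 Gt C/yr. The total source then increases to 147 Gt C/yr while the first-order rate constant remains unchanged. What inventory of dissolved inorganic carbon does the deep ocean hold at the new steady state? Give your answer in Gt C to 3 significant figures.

Rate constant k = F/M = 81.0 / 39400 = 0.002056 yr⁻¹.
At the new steady state, source = k·M_new ⇒ M_new = 147 / 0.002056 = 71500 Gt C.
(Equivalently M_new = M × F_new/F_old = 39400 × 147/81.0.)

71500 Gt C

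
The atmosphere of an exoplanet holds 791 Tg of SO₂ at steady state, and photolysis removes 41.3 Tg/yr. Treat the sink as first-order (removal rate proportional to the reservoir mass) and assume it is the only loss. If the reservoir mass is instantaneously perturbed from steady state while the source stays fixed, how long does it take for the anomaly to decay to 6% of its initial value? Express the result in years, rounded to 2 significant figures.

54 yr

For a linear reservoir the anomaly decays as exp(−t/τ) with τ = M/F = 791/41.3 = 19.15 yr.
exp(−t/τ) = 0.06 ⇒ t = −τ ln(0.06) = 19.15 × 2.813 = 53.88 yr.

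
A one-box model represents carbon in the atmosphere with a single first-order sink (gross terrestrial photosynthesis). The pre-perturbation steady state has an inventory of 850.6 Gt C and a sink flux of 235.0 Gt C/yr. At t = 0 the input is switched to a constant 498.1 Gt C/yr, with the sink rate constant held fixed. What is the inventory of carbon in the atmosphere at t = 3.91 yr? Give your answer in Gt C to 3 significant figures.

The sink rate constant is k = F₀/M₀ = 235.0/850.6 = 0.2763 yr⁻¹.
Solving dM/dt = F₁ − kM with M(0) = M₀ gives M(t) = F₁/k + (M₀ − F₁/k)·e^(−kt).
F₁/k = 498.1/0.2763 = 1802.9 Gt C; kt = 0.2763 × 3.91 = 1.080, e^(−kt) = 0.3395.
M(3.91) = 1802.9 + (850.6 − 1802.9) × 0.3395 = 1802.9 − 323.3 = 1479.6 Gt C.

1480 Gt C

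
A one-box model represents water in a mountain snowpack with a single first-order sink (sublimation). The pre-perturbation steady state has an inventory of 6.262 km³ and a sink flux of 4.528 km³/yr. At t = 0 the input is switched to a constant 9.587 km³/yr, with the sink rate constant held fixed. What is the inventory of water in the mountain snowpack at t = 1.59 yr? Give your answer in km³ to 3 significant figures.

Residence time τ = M₀/F₀ = 1.383 yr. The eventual steady state is M_∞ = M₀·(F₁/F₀) = 6.262 × 9.587/4.528 = 13.258 km³.
The anomaly ΔM(t) = M(t) − M_∞ decays as ΔM₀·e^(−t/τ) with ΔM₀ = 6.262 − 13.258 = −6.996 km³.
At t = 1.59 yr, e^(−t/τ) = e^(−1.150) = 0.3167, so ΔM = −2.216 km³ and M = 13.258 − 2.216 = 11.042 km³.

11.0 km³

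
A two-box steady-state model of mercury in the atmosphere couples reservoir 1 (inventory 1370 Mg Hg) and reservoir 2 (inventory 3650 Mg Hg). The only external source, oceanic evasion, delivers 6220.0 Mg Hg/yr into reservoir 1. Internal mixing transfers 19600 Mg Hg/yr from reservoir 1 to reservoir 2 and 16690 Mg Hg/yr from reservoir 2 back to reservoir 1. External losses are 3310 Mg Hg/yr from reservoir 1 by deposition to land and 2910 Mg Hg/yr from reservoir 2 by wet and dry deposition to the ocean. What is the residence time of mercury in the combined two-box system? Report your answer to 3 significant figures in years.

0.807 yr

Residence time in the combined system uses the total inventory and the total *external* removal — internal exchanges between the two boxes cancel.
M_total = 1370 + 3650 = 5020.0 Mg Hg.
ΣF_external_out = 3310 + 2910 = 6220.0 Mg Hg/yr.
τ = M_total / ΣF_ext = 5020.0 / 6220.0 = 0.8071 yr.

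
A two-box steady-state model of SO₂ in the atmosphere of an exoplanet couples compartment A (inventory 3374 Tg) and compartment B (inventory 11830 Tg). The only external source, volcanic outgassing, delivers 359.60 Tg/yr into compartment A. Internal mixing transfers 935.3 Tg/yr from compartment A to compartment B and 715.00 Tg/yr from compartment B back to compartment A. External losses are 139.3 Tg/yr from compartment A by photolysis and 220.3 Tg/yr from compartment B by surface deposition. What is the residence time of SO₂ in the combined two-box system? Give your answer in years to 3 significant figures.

For the system as a whole, the A↔B exchange is internal and contributes nothing to the throughput; only the external sinks remove mass.
M_total = 3374 + 11830 = 15204 Tg.
ΣF_external_out = 139.3 + 220.3 = 359.60 Tg/yr.
τ = M_total / ΣF_ext = 15204 / 359.60 = 42.28 yr.

42.3 yr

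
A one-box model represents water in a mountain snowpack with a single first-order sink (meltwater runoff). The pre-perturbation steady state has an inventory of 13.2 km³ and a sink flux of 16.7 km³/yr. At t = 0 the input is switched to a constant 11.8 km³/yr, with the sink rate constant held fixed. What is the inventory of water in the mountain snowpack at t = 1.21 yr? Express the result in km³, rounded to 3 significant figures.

τ = M₀/F₀ = 13.2/16.7 = 0.7904 yr; rate constant k = 1/τ.
New steady state M_∞ = F₁/k = F₁·τ = 11.8 × 0.7904 = 9.3269 km³.
M(t) = M_∞ + (M₀ − M_∞)·e^(−t/τ); t/τ = 1.21/0.7904 = 1.531, so e^(−t/τ) = 0.2164.
M(t) = 9.3269 + 3.873 × 0.2164 = 10.165 km³.

10.2 km³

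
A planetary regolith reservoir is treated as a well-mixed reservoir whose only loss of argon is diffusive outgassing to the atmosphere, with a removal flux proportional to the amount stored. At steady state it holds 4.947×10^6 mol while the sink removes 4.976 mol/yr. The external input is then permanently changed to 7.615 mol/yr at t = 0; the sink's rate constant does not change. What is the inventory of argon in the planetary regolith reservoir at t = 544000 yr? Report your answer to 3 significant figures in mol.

Residence time τ = M₀/F₀ = 994200 yr. The eventual steady state is M_∞ = M₀·(F₁/F₀) = 4.947×10^6 × 7.615/4.976 = 7.5706×10^6 mol.
The anomaly ΔM(t) = M(t) − M_∞ decays as ΔM₀·e^(−t/τ) with ΔM₀ = 4.947×10^6 − 7.5706×10^6 = −2.624×10^6 mol.
At t = 544000 yr, e^(−t/τ) = e^(−0.5472) = 0.5786, so ΔM = −1.518×10^6 mol and M = 7.5706×10^6 − 1.518×10^6 = 6.0527×10^6 mol.

6.05×10^6 mol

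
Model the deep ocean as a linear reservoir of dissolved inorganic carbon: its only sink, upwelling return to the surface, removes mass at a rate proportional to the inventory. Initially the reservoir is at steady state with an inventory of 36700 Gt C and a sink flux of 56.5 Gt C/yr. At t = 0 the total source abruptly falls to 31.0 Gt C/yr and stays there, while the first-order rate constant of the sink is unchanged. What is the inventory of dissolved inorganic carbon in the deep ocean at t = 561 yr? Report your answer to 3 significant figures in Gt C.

27100 Gt C

τ = M₀/F₀ = 36700/56.5 = 649.6 yr; rate constant k = 1/τ.
New steady state M_∞ = F₁/k = F₁·τ = 31.0 × 649.6 = 20136 Gt C.
M(t) = M_∞ + (M₀ − M_∞)·e^(−t/τ); t/τ = 561/649.6 = 0.8637, so e^(−t/τ) = 0.4216.
M(t) = 20136 + 16560 × 0.4216 = 27120 Gt C.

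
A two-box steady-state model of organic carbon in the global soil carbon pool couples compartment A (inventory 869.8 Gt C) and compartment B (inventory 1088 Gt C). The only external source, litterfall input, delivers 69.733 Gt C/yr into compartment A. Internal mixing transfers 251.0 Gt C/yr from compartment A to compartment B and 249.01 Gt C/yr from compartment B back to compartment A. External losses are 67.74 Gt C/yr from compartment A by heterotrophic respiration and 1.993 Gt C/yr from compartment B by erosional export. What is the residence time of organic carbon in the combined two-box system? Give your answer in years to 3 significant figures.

28.1 yr

Treat the two boxes together as one reservoir: the mixing fluxes between them are internal recycling, so τ = ΣM / Σ(external losses).
M_total = 869.8 + 1088 = 1957.8 Gt C.
ΣF_external_out = 67.74 + 1.993 = 69.733 Gt C/yr.
τ = M_total / ΣF_ext = 1957.8 / 69.733 = 28.08 yr.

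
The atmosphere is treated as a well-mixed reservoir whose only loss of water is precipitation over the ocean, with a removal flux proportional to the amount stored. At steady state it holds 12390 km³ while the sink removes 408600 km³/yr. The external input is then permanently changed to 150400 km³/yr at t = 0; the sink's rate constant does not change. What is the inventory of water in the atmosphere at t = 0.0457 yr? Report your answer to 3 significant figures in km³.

The sink rate constant is k = F₀/M₀ = 408600/12390 = 32.98 yr⁻¹.
Solving dM/dt = F₁ − kM with M(0) = M₀ gives M(t) = F₁/k + (M₀ − F₁/k)·e^(−kt).
F₁/k = 150400/32.98 = 4560.6 km³; kt = 32.98 × 0.0457 = 1.507, e^(−kt) = 0.2216.
M(0.0457) = 4560.6 + (12390 − 4560.6) × 0.2216 = 4560.6 + 1735 = 6295.2 km³.

6300 km³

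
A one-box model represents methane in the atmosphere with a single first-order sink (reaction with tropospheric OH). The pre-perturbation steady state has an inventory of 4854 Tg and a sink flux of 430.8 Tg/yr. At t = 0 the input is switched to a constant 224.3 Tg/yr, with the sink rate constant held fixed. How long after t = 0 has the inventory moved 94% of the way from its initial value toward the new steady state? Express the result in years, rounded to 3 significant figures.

τ = M₀/F₀ = 4854/430.8 = 11.27 yr.
The remaining gap fraction is e^(−t/τ); 94% covered ⇒ e^(−t/τ) = 0.0600.
t = −τ ln(0.0600) = 11.27 × 2.813 = 31.70 yr.

31.7 yr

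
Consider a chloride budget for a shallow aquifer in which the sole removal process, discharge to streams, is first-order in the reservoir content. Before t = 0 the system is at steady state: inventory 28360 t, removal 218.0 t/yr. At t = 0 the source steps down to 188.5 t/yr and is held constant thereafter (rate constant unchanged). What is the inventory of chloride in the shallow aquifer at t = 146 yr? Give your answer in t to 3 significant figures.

τ = M₀/F₀ = 28360/218.0 = 130.1 yr; rate constant k = 1/τ.
New steady state M_∞ = F₁/k = F₁·τ = 188.5 × 130.1 = 24522 t.
M(t) = M_∞ + (M₀ − M_∞)·e^(−t/τ); t/τ = 146/130.1 = 1.122, so e^(−t/τ) = 0.3255.
M(t) = 24522 + 3838 × 0.3255 = 25772 t.

25800 t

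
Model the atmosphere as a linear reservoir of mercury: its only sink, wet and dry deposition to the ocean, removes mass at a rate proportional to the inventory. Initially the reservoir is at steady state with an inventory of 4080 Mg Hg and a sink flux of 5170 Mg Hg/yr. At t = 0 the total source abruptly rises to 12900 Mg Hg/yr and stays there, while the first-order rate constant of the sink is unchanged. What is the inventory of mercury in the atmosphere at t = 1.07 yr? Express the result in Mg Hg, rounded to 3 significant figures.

Residence time τ = M₀/F₀ = 0.7892 yr. The eventual steady state is M_∞ = M₀·(F₁/F₀) = 4080 × 12900/5170 = 10180 Mg Hg.
The anomaly ΔM(t) = M(t) − M_∞ decays as ΔM₀·e^(−t/τ) with ΔM₀ = 4080 − 10180 = −6100 Mg Hg.
At t = 1.07 yr, e^(−t/τ) = e^(−1.356) = 0.2577, so ΔM = −1572 Mg Hg and M = 10180 − 1572 = 8608.1 Mg Hg.

8610 Mg Hg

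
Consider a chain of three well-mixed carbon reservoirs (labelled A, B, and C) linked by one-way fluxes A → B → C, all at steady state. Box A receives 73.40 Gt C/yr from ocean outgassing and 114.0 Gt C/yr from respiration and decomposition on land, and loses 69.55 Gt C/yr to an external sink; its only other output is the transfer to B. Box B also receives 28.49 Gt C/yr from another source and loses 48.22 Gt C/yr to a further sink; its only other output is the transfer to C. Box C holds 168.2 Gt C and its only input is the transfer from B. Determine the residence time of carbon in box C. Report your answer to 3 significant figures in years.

Box A: F(A→B) = (73.40 + 114.0) − 69.55 = 117.85 Gt C/yr.
Box B: F(B→C) = (117.85 + 28.49) − 48.22 = 98.120 Gt C/yr.
Box C throughput = its input = 98.120 Gt C/yr; τ = 168.2 / 98.120 = 1.714 yr.

1.71 yr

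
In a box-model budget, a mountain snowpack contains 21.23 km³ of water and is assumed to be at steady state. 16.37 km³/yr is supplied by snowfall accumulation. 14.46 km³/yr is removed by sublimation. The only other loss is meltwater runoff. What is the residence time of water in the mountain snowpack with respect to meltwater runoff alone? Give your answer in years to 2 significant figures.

At steady state ΣF_in = ΣF_out.
ΣF_in = 16.370 km³/yr.
Meltwater runoff flux = ΣF_in − (14.46) = 16.370 − 14.46 = 1.910 km³/yr.
τ = M / F = 21.23 / 1.910 = 11.12 yr.

11 yr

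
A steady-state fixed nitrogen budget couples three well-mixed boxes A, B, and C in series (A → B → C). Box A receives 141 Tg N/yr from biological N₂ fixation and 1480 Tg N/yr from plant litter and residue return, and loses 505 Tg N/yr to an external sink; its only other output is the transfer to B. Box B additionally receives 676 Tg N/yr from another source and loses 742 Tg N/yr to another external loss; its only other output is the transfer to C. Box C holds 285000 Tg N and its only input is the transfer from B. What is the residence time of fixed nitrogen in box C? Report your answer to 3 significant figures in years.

Box A: F(A→B) = (141 + 1480) − 505 = 1116.0 Tg N/yr.
Box B: F(B→C) = (1116.0 + 676) − 742 = 1050.0 Tg N/yr.
Box C throughput = its input = 1050.0 Tg N/yr; τ = 285000 / 1050.0 = 271.4 yr.

271 yr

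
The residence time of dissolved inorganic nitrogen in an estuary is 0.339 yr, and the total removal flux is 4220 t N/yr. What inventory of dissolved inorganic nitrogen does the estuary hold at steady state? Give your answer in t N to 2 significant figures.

1400 t N

τ = M/F ⇒ M = τ × F = 0.339 × 4220 = 1431 t N.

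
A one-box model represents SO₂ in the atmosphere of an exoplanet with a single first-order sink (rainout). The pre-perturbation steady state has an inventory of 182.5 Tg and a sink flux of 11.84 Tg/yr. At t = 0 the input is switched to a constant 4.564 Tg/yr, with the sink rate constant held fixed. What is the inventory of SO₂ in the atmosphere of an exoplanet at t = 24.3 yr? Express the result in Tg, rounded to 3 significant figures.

The sink rate constant is k = F₀/M₀ = 11.84/182.5 = 0.06488 yr⁻¹.
Solving dM/dt = F₁ − kM with M(0) = M₀ gives M(t) = F₁/k + (M₀ − F₁/k)·e^(−kt).
F₁/k = 4.564/0.06488 = 70.349 Tg; kt = 0.06488 × 24.3 = 1.577, e^(−kt) = 0.2067.
M(24.3) = 70.349 + (182.5 − 70.349) × 0.2067 = 70.349 + 23.18 = 93.530 Tg.

93.5 Tg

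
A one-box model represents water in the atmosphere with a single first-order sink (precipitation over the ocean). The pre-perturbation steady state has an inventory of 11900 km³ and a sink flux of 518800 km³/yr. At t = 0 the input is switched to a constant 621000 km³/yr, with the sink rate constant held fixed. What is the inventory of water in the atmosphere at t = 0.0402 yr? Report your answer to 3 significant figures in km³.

The sink rate constant is k = F₀/M₀ = 518800/11900 = 43.60 yr⁻¹.
Solving dM/dt = F₁ − kM with M(0) = M₀ gives M(t) = F₁/k + (M₀ − F₁/k)·e^(−kt).
F₁/k = 621000/43.60 = 14244 km³; kt = 43.60 × 0.0402 = 1.753, e^(−kt) = 0.1733.
M(0.0402) = 14244 + (11900 − 14244) × 0.1733 = 14244 − 406.3 = 13838 km³.

13800 km³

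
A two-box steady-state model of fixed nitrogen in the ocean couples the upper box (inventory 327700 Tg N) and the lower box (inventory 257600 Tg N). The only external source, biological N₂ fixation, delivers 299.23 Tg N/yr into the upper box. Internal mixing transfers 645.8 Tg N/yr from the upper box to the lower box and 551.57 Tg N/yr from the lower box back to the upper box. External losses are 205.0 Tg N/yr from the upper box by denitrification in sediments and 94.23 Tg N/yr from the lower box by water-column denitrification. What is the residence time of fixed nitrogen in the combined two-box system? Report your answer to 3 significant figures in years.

Treat the two boxes together as one reservoir: the mixing fluxes between them are internal recycling, so τ = ΣM / Σ(external losses).
M_total = 327700 + 257600 = 585300 Tg N.
ΣF_external_out = 205.0 + 94.23 = 299.23 Tg N/yr.
τ = M_total / ΣF_ext = 585300 / 299.23 = 1956 yr.

1960 yr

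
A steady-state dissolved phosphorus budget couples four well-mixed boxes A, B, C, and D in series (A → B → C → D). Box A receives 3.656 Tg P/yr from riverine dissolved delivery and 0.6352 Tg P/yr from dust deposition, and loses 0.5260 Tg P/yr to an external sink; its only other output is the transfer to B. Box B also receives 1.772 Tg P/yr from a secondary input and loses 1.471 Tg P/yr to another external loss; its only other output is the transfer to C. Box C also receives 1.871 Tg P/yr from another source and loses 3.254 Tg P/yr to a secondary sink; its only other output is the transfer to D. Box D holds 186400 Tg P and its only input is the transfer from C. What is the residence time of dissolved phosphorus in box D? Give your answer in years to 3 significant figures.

Box A: F(A→B) = (3.656 + 0.6352) − 0.5260 = 3.7652 Tg P/yr.
Box B: F(B→C) = (3.7652 + 1.772) − 1.471 = 4.0662 Tg P/yr.
Box C: F(C→D) = (4.0662 + 1.871) − 3.254 = 2.6832 Tg P/yr.
Box D throughput = its input = 2.6832 Tg P/yr; τ = 186400 / 2.6832 = 69470 yr.

69500 yr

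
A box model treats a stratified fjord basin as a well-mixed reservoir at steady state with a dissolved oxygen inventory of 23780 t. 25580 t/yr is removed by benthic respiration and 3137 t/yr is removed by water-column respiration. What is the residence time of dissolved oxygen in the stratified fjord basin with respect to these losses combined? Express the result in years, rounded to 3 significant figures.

0.828 yr

Total removal = 25580 + 3137 = 28717 t/yr.
τ = M / ΣF_out = 23780 / 28717 = 0.8281 yr.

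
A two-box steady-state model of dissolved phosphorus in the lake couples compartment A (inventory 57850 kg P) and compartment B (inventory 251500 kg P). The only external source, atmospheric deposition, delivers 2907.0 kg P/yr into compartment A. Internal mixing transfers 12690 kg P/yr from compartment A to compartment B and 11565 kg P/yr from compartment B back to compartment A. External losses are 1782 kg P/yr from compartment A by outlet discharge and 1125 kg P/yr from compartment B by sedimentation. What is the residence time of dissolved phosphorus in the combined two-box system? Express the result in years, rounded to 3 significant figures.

106 yr

For the system as a whole, the A↔B exchange is internal and contributes nothing to the throughput; only the external sinks remove mass.
M_total = 57850 + 251500 = 309350 kg P.
ΣF_external_out = 1782 + 1125 = 2907.0 kg P/yr.
τ = M_total / ΣF_ext = 309350 / 2907.0 = 106.4 yr.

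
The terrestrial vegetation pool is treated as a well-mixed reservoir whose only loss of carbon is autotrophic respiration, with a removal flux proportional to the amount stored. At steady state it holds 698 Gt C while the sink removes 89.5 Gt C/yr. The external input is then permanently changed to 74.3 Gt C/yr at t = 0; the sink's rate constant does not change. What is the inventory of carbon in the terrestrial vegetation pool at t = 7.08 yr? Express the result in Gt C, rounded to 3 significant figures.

627 Gt C

τ = M₀/F₀ = 698/89.5 = 7.799 yr; rate constant k = 1/τ.
New steady state M_∞ = F₁/k = F₁·τ = 74.3 × 7.799 = 579.46 Gt C.
M(t) = M_∞ + (M₀ − M_∞)·e^(−t/τ); t/τ = 7.08/7.799 = 0.9078, so e^(−t/τ) = 0.4034.
M(t) = 579.46 + 118.5 × 0.4034 = 627.28 Gt C.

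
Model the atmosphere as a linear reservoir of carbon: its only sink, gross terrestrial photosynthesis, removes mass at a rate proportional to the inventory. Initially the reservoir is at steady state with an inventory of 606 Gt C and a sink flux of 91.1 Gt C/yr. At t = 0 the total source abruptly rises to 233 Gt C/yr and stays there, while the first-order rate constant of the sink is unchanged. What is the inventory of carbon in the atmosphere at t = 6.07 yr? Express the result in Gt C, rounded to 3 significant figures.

1170 Gt C

τ = M₀/F₀ = 606/91.1 = 6.652 yr; rate constant k = 1/τ.
New steady state M_∞ = F₁/k = F₁·τ = 233 × 6.652 = 1549.9 Gt C.
M(t) = M_∞ + (M₀ − M_∞)·e^(−t/τ); t/τ = 6.07/6.652 = 0.9125, so e^(−t/τ) = 0.4015.
M(t) = 1549.9 − 943.9 × 0.4015 = 1170.9 Gt C.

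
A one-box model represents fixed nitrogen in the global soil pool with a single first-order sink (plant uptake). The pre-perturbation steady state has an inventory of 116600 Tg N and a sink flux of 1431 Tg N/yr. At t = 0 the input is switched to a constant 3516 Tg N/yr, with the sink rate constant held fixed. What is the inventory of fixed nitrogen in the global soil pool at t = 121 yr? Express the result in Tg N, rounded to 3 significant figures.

248000 Tg N

Residence time τ = M₀/F₀ = 81.48 yr. The eventual steady state is M_∞ = M₀·(F₁/F₀) = 116600 × 3516/1431 = 286490 Tg N.
The anomaly ΔM(t) = M(t) − M_∞ decays as ΔM₀·e^(−t/τ) with ΔM₀ = 116600 − 286490 = −169900 Tg N.
At t = 121 yr, e^(−t/τ) = e^(−1.485) = 0.2265, so ΔM = −38480 Tg N and M = 286490 − 38480 = 248010 Tg N.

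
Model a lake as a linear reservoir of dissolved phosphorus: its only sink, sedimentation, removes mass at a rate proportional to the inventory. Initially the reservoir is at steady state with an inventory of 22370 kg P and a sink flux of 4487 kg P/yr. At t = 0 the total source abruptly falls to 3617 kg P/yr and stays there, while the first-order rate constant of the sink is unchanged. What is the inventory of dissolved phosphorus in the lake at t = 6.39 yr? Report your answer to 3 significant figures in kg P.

19200 kg P

τ = M₀/F₀ = 22370/4487 = 4.986 yr; rate constant k = 1/τ.
New steady state M_∞ = F₁/k = F₁·τ = 3617 × 4.986 = 18033 kg P.
M(t) = M_∞ + (M₀ − M_∞)·e^(−t/τ); t/τ = 6.39/4.986 = 1.282, so e^(−t/τ) = 0.2776.
M(t) = 18033 + 4337 × 0.2776 = 19236 kg P.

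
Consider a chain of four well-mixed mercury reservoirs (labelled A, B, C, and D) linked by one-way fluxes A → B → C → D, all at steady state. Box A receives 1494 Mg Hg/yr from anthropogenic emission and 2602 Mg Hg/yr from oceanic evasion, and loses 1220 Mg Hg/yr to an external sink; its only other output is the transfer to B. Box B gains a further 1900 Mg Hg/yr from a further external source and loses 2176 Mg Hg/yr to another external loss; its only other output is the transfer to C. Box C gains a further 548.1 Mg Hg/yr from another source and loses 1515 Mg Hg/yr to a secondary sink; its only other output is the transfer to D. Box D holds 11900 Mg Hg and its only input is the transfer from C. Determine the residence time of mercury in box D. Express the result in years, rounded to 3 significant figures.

Box A: F(A→B) = (1494 + 2602) − 1220 = 2876.0 Mg Hg/yr.
Box B: F(B→C) = (2876.0 + 1900) − 2176 = 2600.0 Mg Hg/yr.
Box C: F(C→D) = (2600.0 + 548.1) − 1515 = 1633.1 Mg Hg/yr.
Box D throughput = its input = 1633.1 Mg Hg/yr; τ = 11900 / 1633.1 = 7.287 yr.

7.29 yr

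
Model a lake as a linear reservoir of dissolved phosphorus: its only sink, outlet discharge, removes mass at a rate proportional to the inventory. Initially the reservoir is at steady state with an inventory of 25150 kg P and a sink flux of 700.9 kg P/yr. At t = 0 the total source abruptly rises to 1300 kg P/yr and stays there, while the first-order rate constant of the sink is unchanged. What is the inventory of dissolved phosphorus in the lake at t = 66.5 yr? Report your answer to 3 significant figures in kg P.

43300 kg P

τ = M₀/F₀ = 25150/700.9 = 35.88 yr; rate constant k = 1/τ.
New steady state M_∞ = F₁/k = F₁·τ = 1300 × 35.88 = 46647 kg P.
M(t) = M_∞ + (M₀ − M_∞)·e^(−t/τ); t/τ = 66.5/35.88 = 1.853, so e^(−t/τ) = 0.1567.
M(t) = 46647 − 21500 × 0.1567 = 43278 kg P.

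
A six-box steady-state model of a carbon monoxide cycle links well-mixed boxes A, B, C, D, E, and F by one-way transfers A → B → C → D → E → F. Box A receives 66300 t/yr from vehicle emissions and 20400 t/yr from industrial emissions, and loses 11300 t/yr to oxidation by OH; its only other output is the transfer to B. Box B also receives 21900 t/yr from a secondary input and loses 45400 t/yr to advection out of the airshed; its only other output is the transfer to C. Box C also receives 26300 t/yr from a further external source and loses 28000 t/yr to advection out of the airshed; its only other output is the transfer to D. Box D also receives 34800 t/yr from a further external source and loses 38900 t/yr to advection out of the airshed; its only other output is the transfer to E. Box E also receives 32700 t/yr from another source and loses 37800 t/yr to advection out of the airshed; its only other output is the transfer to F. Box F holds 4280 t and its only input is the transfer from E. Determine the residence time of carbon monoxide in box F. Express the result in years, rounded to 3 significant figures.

0.104 yr

Box A: F(A→B) = (66300 + 20400) − 11300 = 75400 t/yr.
Box B: F(B→C) = (75400 + 21900) − 45400 = 51900 t/yr.
Box C: F(C→D) = (51900 + 26300) − 28000 = 50200 t/yr.
Box D: F(D→E) = (50200 + 34800) − 38900 = 46100 t/yr.
Box E: F(E→F) = (46100 + 32700) − 37800 = 41000 t/yr.
Box F throughput = its input = 41000 t/yr; τ = 4280 / 41000 = 0.1044 yr.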